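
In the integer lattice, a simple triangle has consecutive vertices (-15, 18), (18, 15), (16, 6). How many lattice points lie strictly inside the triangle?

The shoelace formula gives twice the area as |((-15)·15 − 18·18) + (18·6 − 16·15) + (16·18 − (-15)·6)| = 303, so the area is 151.5.
Along each edge there are gcd(|Δx|,|Δy|)+1 lattice points, so counting each shared vertex once the boundary has gcd(33,3) + gcd(2,9) + gcd(31,12) = 3+1+1 = 5.
By Pick's theorem A = I + B/2 − 1, so I = 151.5 − 5/2 + 1 = 150.

150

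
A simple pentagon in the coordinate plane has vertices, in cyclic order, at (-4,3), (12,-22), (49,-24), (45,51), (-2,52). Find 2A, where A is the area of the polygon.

Using the shoelace formula, 2A = |[(-4)·(-22) − 12·3] + [12·(-24) − 49·(-22)] + [49·51 − 45·(-24)] + [45·52 − (-2)·51] + [(-2)·3 − (-4)·52]| = 7065, so the area is 3532.5.

7065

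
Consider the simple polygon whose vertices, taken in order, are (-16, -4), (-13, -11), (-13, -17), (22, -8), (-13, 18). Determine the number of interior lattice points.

Using the shoelace formula, 2A = |((-16)·(-11) − (-13)·(-4)) + ((-13)·(-17) − (-13)·(-11)) + ((-13)·(-8) − 22·(-17)) + (22·18 − (-13)·(-8)) + ((-13)·(-4) − (-16)·18)| = 1312, so the area is 656.
Along each edge there are gcd(|Δx|,|Δy|)+1 lattice points, so counting each shared vertex once the boundary has gcd(3,7) + gcd(0,6) + gcd(35,9) + gcd(35,26) + gcd(3,22) = 1+6+1+1+1 = 10.
By Pick's theorem A = I + B/2 − 1, so I = 656 − 10/2 + 1 = 652.

652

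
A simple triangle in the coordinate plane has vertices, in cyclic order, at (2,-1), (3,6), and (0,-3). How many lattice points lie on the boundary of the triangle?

6

Along each edge there are gcd(|Δx|,|Δy|)+1 lattice points, so counting each shared vertex once the boundary has gcd(1,7) + gcd(3,9) + gcd(2,2) = 1+3+2 = 6.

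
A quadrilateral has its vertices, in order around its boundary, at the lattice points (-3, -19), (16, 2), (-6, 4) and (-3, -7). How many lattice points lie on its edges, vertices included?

16

Summing gcd(|Δx|,|Δy|) over the edges gives the boundary count: gcd(19,21) + gcd(22,2) + gcd(3,11) + gcd(0,12) = 1+2+1+12 = 16.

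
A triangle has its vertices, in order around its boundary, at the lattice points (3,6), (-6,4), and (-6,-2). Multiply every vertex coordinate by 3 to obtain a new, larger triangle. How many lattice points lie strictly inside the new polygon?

Using the shoelace formula, 2A = |[3·4 − (-6)·6] + [(-6)·(-2) − (-6)·4] + [(-6)·6 − 3·(-2)]| = 54, so the area is 27.
Along each edge there are gcd(|Δx|,|Δy|)+1 lattice points, so counting each shared vertex once the boundary has gcd(9,2) + gcd(0,6) + gcd(9,8) = 1+6+1 = 8.
Scaling by 3 multiplies the area by 3² = 9 (so the new area is 243) and multiplies the boundary lattice-point count by 3, giving 24.
By Pick's theorem, the interior count of the dilated polygon is 243 − 24/2 + 1 = 232.

232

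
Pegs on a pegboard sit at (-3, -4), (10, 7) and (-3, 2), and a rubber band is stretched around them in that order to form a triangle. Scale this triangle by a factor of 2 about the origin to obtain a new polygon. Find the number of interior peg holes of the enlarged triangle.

149

By the shoelace formula, twice the signed area is |[(-3)·7 − 10·(-4)] + [10·2 − (-3)·7] + [(-3)·(-4) − (-3)·2]| = 78, so the area is 39.
Along each edge there are gcd(|Δx|,|Δy|)+1 lattice points, so counting each shared vertex once the boundary has gcd(13,11) + gcd(13,5) + gcd(0,6) = 1+1+6 = 8.
Scaling by 2 multiplies the area by 2² = 4 (so the new area is 156) and multiplies the boundary lattice-point count by 2, giving 16.
By Pick's theorem, the interior count of the dilated polygon is 156 − 16/2 + 1 = 149.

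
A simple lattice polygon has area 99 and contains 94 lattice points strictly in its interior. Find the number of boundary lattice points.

Pick's theorem gives A = I + B/2 − 1, so B = 2(A − I + 1) = 2(99 − 94 + 1) = 12.

12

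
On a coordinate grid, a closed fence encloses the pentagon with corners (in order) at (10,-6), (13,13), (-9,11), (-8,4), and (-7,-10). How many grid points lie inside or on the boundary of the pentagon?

389

The shoelace formula gives twice the area as |(10·13 − 13·(-6)) + (13·11 − (-9)·13) + ((-9)·4 − (-8)·11) + ((-8)·(-10) − (-7)·4) + ((-7)·(-6) − 10·(-10))| = 770, so the area is 385.
Summing gcd(|Δx|,|Δy|) over the edges gives the boundary count: gcd(3,19) + gcd(22,2) + gcd(1,7) + gcd(1,14) + gcd(17,4) = 1+2+1+1+1 = 6.
Pick's theorem gives I = A − B/2 + 1 = 385 − 6/2 + 1 = 383, so the closed region contains I + B = 383 + 6 = 389 lattice points.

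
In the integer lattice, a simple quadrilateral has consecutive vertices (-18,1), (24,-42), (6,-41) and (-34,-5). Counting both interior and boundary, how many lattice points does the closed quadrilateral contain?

By the shoelace formula, twice the signed area is |((-18)·(-42) − 24·1) + (24·(-41) − 6·(-42)) + (6·(-5) − (-34)·(-41)) + ((-34)·1 − (-18)·(-5))| = 1548, so the area is 774.
Along each edge there are gcd(|Δx|,|Δy|)+1 lattice points, so counting each shared vertex once the boundary has gcd(42,43) + gcd(18,1) + gcd(40,36) + gcd(16,6) = 1+1+4+2 = 8.
Pick's theorem gives I = A − B/2 + 1 = 774 − 8/2 + 1 = 771, so the closed region contains I + B = 771 + 8 = 779 lattice points.

779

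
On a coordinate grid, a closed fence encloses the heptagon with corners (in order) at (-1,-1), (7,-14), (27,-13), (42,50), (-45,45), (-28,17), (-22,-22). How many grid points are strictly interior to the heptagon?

3900

The shoelace formula gives twice the area as |((-1)·(-14) − 7·(-1)) + (7·(-13) − 27·(-14)) + (27·50 − 42·(-13)) + (42·45 − (-45)·50) + ((-45)·17 − (-28)·45) + ((-28)·(-22) − (-22)·17) + ((-22)·(-1) − (-1)·(-22))| = 7829, so the area is 7829/2.
Summing gcd(|Δx|,|Δy|) over the edges gives the boundary count: gcd(8,13) + gcd(20,1) + gcd(15,63) + gcd(87,5) + gcd(17,28) + gcd(6,39) + gcd(21,21) = 1+1+3+1+1+3+21 = 31.
By Pick's theorem A = I + B/2 − 1, so I = 7829/2 − 31/2 + 1 = 3900.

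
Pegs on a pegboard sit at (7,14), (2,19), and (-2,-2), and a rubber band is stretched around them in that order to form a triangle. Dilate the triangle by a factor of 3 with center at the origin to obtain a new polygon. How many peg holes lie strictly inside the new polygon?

553

The shoelace formula gives twice the area as |(7·19 − 2·14) + (2·(-2) − (-2)·19) + ((-2)·14 − 7·(-2))| = 125, so the area is 62.5.
Summing gcd(|Δx|,|Δy|) over the edges gives the boundary count: gcd(5,5) + gcd(4,21) + gcd(9,16) = 5+1+1 = 7.
Scaling by 3 multiplies the area by 3² = 9 (so the new area is 562.5) and multiplies the boundary lattice-point count by 3, giving 21.
By Pick's theorem, the interior count of the dilated polygon is 562.5 − 21/2 + 1 = 553.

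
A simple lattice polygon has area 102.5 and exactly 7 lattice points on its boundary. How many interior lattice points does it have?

From Pick's theorem, I = A − B/2 + 1 = 102.5 − 7/2 + 1 = 100.

100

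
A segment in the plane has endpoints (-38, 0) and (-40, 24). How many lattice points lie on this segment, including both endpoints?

The number of lattice points on a segment between lattice points is gcd(|Δx|,|Δy|) + 1 = gcd(2,24) + 1 = 2 + 1 = 3.

3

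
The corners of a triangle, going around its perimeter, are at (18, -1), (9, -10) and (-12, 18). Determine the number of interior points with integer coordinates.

Using the shoelace formula, 2A = |(18·(-10) − 9·(-1)) + (9·18 − (-12)·(-10)) + ((-12)·(-1) − 18·18)| = 441, so the area is 441/2.
The number of boundary lattice points is Σ gcd(|Δx|,|Δy|) = gcd(9,9) + gcd(21,28) + gcd(30,19) = 9+7+1 = 17.
By Pick's theorem A = I + B/2 − 1, so I = 441/2 − 17/2 + 1 = 213.

213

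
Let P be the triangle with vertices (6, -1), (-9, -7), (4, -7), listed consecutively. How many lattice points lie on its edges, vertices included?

Summing gcd(|Δx|,|Δy|) over the edges gives the boundary count: gcd(15,6) + gcd(13,0) + gcd(2,6) = 3+13+2 = 18.

18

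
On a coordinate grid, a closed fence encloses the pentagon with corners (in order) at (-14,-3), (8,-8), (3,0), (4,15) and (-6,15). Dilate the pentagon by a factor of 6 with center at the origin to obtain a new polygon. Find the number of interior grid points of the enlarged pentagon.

The shoelace formula gives twice the area as |[(-14)·(-8) − 8·(-3)] + [8·0 − 3·(-8)] + [3·15 − 4·0] + [4·15 − (-6)·15] + [(-6)·(-3) − (-14)·15]| = 583, so the area is 583/2.
Summing gcd(|Δx|,|Δy|) over the edges gives the boundary count: gcd(22,5) + gcd(5,8) + gcd(1,15) + gcd(10,0) + gcd(8,18) = 1+1+1+10+2 = 15.
Scaling by 6 multiplies the area by 6² = 36 (so the new area is 10494) and multiplies the boundary lattice-point count by 6, giving 90.
By Pick's theorem, the interior count of the dilated polygon is 10494 − 90/2 + 1 = 10450.

10450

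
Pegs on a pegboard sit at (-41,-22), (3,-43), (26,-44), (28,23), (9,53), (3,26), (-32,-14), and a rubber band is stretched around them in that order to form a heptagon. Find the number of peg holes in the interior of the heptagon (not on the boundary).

By the shoelace formula, twice the signed area is |[(-41)·(-43) − 3·(-22)] + [3·(-44) − 26·(-43)] + [26·23 − 28·(-44)] + [28·53 − 9·23] + [9·26 − 3·53] + [3·(-14) − (-32)·26] + [(-32)·(-22) − (-41)·(-14)]| = 6917, so the area is 6917/2.
Summing gcd(|Δx|,|Δy|) over the edges gives the boundary count: gcd(44,21) + gcd(23,1) + gcd(2,67) + gcd(19,30) + gcd(6,27) + gcd(35,40) + gcd(9,8) = 1+1+1+1+3+5+1 = 13.
Pick's theorem gives I = A − B/2 + 1 = 6917/2 − 13/2 + 1 = 3453.

3453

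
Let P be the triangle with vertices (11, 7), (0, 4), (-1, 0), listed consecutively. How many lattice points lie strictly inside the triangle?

20

Using the shoelace formula, 2A = |[11·4 − 0·7] + [0·0 − (-1)·4] + [(-1)·7 − 11·0]| = 41, so the area is 41/2.
Summing gcd(|Δx|,|Δy|) over the edges gives the boundary count: gcd(11,3) + gcd(1,4) + gcd(12,7) = 1+1+1 = 3.
By Pick's theorem A = I + B/2 − 1, so I = 41/2 − 3/2 + 1 = 20.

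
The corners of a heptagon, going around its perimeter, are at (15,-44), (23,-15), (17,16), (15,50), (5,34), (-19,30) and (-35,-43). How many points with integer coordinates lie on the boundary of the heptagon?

12

Summing gcd(|Δx|,|Δy|) over the edges gives the boundary count: gcd(8,29) + gcd(6,31) + gcd(2,34) + gcd(10,16) + gcd(24,4) + gcd(16,73) + gcd(50,1) = 1+1+2+2+4+1+1 = 12.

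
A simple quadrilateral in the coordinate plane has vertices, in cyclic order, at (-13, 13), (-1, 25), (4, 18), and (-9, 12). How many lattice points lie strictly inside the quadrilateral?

84

The shoelace formula gives twice the area as |[(-13)·25 − (-1)·13] + [(-1)·18 − 4·25] + [4·12 − (-9)·18] + [(-9)·13 − (-13)·12]| = 181, so the area is 90.5.
The number of boundary lattice points is Σ gcd(|Δx|,|Δy|) = gcd(12,12) + gcd(5,7) + gcd(13,6) + gcd(4,1) = 12+1+1+1 = 15.
Pick's theorem gives I = A − B/2 + 1 = 90.5 − 15/2 + 1 = 84.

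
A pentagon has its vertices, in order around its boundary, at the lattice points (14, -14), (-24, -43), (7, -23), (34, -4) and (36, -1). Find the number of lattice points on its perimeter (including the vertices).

Summing gcd(|Δx|,|Δy|) over the edges gives the boundary count: gcd(38,29) + gcd(31,20) + gcd(27,19) + gcd(2,3) + gcd(22,13) = 1+1+1+1+1 = 5.

5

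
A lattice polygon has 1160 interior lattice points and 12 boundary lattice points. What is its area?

Pick's theorem states A = I + B/2 − 1, so A = 1160 + 12/2 − 1 = 1165.

1165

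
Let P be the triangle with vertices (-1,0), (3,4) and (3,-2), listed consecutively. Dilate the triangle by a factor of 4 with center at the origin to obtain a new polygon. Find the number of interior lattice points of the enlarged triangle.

The shoelace formula gives twice the area as |[(-1)·4 − 3·0] + [3·(-2) − 3·4] + [3·0 − (-1)·(-2)]| = 24, so the area is 12.
Along each edge there are gcd(|Δx|,|Δy|)+1 lattice points, so counting each shared vertex once the boundary has gcd(4,4) + gcd(0,6) + gcd(4,2) = 4+6+2 = 12.
Scaling by 4 multiplies the area by 4² = 16 (so the new area is 192) and multiplies the boundary lattice-point count by 4, giving 48.
By Pick's theorem, the interior count of the dilated polygon is 192 − 48/2 + 1 = 169.

169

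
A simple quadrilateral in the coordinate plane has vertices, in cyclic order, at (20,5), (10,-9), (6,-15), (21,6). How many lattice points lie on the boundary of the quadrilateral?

Along each edge there are gcd(|Δx|,|Δy|)+1 lattice points, so counting each shared vertex once the boundary has gcd(10,14) + gcd(4,6) + gcd(15,21) + gcd(1,1) = 2+2+3+1 = 8.

8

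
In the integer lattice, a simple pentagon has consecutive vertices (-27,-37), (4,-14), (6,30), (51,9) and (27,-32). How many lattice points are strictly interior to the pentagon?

2239

By the shoelace formula, twice the signed area is |((-27)·(-14) − 4·(-37)) + (4·30 − 6·(-14)) + (6·9 − 51·30) + (51·(-32) − 27·9) + (27·(-37) − (-27)·(-32))| = 4484, so the area is 2242.
Along each edge there are gcd(|Δx|,|Δy|)+1 lattice points, so counting each shared vertex once the boundary has gcd(31,23) + gcd(2,44) + gcd(45,21) + gcd(24,41) + gcd(54,5) = 1+2+3+1+1 = 8.
By Pick's theorem A = I + B/2 − 1, so I = 2242 − 8/2 + 1 = 2239.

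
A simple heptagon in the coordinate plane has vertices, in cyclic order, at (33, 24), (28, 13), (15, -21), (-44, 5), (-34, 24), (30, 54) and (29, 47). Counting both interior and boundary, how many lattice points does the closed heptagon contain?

3169

By the shoelace formula, twice the signed area is |(33·13 − 28·24) + (28·(-21) − 15·13) + (15·5 − (-44)·(-21)) + ((-44)·24 − (-34)·5) + ((-34)·54 − 30·24) + (30·47 − 29·54) + (29·24 − 33·47)| = 6328, so the area is 3164.
The number of boundary lattice points is Σ gcd(|Δx|,|Δy|) = gcd(5,11) + gcd(13,34) + gcd(59,26) + gcd(10,19) + gcd(64,30) + gcd(1,7) + gcd(4,23) = 1+1+1+1+2+1+1 = 8.
Pick's theorem gives I = A − B/2 + 1 = 3164 − 8/2 + 1 = 3161, so the closed region contains I + B = 3161 + 8 = 3169 lattice points.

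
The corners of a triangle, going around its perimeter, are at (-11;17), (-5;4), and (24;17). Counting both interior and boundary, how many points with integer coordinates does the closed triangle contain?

Using the shoelace formula, 2A = |((-11)·4 − (-5)·17) + ((-5)·17 − 24·4) + (24·17 − (-11)·17)| = 455, so the area is 455/2.
Along each edge there are gcd(|Δx|,|Δy|)+1 lattice points, so counting each shared vertex once the boundary has gcd(6,13) + gcd(29,13) + gcd(35,0) = 1+1+35 = 37.
Pick's theorem gives I = A − B/2 + 1 = 455/2 − 37/2 + 1 = 210, so the closed region contains I + B = 210 + 37 = 247 lattice points.

247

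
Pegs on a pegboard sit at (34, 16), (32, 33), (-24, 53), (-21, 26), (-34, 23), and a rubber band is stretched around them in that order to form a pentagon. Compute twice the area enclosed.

2662

The shoelace formula gives twice the area as |[34·33 − 32·16] + [32·53 − (-24)·33] + [(-24)·26 − (-21)·53] + [(-21)·23 − (-34)·26] + [(-34)·16 − 34·23]| = 2662, so the area is 1331.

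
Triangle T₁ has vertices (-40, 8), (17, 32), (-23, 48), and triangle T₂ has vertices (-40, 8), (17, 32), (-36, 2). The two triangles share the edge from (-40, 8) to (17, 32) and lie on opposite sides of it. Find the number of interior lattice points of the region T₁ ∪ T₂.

1150

The union is the simple quadrilateral with vertices (-40, 8), (-23, 48), (17, 32), (-36, 2) in order.
By the shoelace formula, twice the signed area is |[(-40)·48 − (-23)·8] + [(-23)·32 − 17·48] + [17·2 − (-36)·32] + [(-36)·8 − (-40)·2]| = 2310, so the area is 1155.
The number of boundary lattice points is Σ gcd(|Δx|,|Δy|) = gcd(17,40) + gcd(40,16) + gcd(53,30) + gcd(4,6) = 1+8+1+2 = 12.
By Pick's theorem I = A − B/2 + 1 = 1155 − 12/2 + 1 = 1150.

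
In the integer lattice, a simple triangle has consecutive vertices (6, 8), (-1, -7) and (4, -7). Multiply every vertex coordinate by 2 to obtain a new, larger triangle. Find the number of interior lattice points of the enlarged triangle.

By the shoelace formula, twice the signed area is |(6·(-7) − (-1)·8) + ((-1)·(-7) − 4·(-7)) + (4·8 − 6·(-7))| = 75, so the area is 75/2.
The number of boundary lattice points is Σ gcd(|Δx|,|Δy|) = gcd(7,15) + gcd(5,0) + gcd(2,15) = 1+5+1 = 7.
Scaling by 2 multiplies the area by 2² = 4 (so the new area is 150) and multiplies the boundary lattice-point count by 2, giving 14.
By Pick's theorem, the interior count of the dilated polygon is 150 − 14/2 + 1 = 144.

144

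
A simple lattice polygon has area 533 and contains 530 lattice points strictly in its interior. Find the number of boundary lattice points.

Pick's theorem gives A = I + B/2 − 1, so B = 2(A − I + 1) = 2(533 − 530 + 1) = 8.

8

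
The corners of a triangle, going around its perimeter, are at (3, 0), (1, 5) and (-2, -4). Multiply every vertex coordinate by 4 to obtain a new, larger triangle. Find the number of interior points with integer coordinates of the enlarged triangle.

255

By the shoelace formula, twice the signed area is |[3·5 − 1·0] + [1·(-4) − (-2)·5] + [(-2)·0 − 3·(-4)]| = 33, so the area is 16.5.
Along each edge there are gcd(|Δx|,|Δy|)+1 lattice points, so counting each shared vertex once the boundary has gcd(2,5) + gcd(3,9) + gcd(5,4) = 1+3+1 = 5.
Scaling by 4 multiplies the area by 4² = 16 (so the new area is 264) and multiplies the boundary lattice-point count by 4, giving 20.
By Pick's theorem, the interior count of the dilated polygon is 264 − 20/2 + 1 = 255.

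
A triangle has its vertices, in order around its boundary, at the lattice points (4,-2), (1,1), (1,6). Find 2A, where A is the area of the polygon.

15

By the shoelace formula, twice the signed area is |[4·1 − 1·(-2)] + [1·6 − 1·1] + [1·(-2) − 4·6]| = 15, so the area is 15/2.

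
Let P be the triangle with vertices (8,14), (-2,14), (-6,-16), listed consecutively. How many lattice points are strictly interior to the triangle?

The shoelace formula gives twice the area as |(8·14 − (-2)·14) + ((-2)·(-16) − (-6)·14) + ((-6)·14 − 8·(-16))| = 300, so the area is 150.
Summing gcd(|Δx|,|Δy|) over the edges gives the boundary count: gcd(10,0) + gcd(4,30) + gcd(14,30) = 10+2+2 = 14.
Pick's theorem gives I = A − B/2 + 1 = 150 − 14/2 + 1 = 144.

144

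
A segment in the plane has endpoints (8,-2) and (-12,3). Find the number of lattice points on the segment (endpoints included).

The number of lattice points on a segment between lattice points is gcd(|Δx|,|Δy|) + 1 = gcd(20,5) + 1 = 5 + 1 = 6.

6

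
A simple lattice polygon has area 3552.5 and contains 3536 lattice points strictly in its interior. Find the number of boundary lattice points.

35

Pick's theorem gives A = I + B/2 − 1, so B = 2(A − I + 1) = 2(3552.5 − 3536 + 1) = 35.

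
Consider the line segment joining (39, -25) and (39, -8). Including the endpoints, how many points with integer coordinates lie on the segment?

The number of lattice points on a segment between lattice points is gcd(|Δx|,|Δy|) + 1 = gcd(0,17) + 1 = 17 + 1 = 18.

18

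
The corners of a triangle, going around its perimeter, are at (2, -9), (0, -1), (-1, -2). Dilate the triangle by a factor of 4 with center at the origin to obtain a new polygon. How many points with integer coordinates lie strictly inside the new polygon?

By the shoelace formula, twice the signed area is |(2·(-1) − 0·(-9)) + (0·(-2) − (-1)·(-1)) + ((-1)·(-9) − 2·(-2))| = 10, so the area is 5.
The number of boundary lattice points is Σ gcd(|Δx|,|Δy|) = gcd(2,8) + gcd(1,1) + gcd(3,7) = 2+1+1 = 4.
Scaling by 4 multiplies the area by 4² = 16 (so the new area is 80) and multiplies the boundary lattice-point count by 4, giving 16.
By Pick's theorem, the interior count of the dilated polygon is 80 − 16/2 + 1 = 73.

73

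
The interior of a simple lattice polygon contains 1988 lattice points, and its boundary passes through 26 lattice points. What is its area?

By Pick's theorem, A = I + B/2 − 1 = 1988 + 26/2 − 1 = 2000.

2000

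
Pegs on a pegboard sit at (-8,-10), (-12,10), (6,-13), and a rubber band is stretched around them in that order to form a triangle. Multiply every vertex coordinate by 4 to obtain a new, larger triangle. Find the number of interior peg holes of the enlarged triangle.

By the shoelace formula, twice the signed area is |[(-8)·10 − (-12)·(-10)] + [(-12)·(-13) − 6·10] + [6·(-10) − (-8)·(-13)]| = 268, so the area is 134.
The number of boundary lattice points is Σ gcd(|Δx|,|Δy|) = gcd(4,20) + gcd(18,23) + gcd(14,3) = 4+1+1 = 6.
Scaling by 4 multiplies the area by 4² = 16 (so the new area is 2144) and multiplies the boundary lattice-point count by 4, giving 24.
By Pick's theorem, the interior count of the dilated polygon is 2144 − 24/2 + 1 = 2133.

2133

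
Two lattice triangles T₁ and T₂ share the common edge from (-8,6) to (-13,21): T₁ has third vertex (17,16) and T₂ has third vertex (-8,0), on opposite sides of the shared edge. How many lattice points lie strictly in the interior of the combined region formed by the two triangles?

220

The union is the simple quadrilateral with vertices (-8,6), (17,16), (-13,21), (-8,0) in order.
Using the shoelace formula, 2A = |((-8)·16 − 17·6) + (17·21 − (-13)·16) + ((-13)·0 − (-8)·21) + ((-8)·6 − (-8)·0)| = 455, so the area is 455/2.
Summing gcd(|Δx|,|Δy|) over the edges gives the boundary count: gcd(25,10) + gcd(30,5) + gcd(5,21) + gcd(0,6) = 5+5+1+6 = 17.
By Pick's theorem I = A − B/2 + 1 = 455/2 − 17/2 + 1 = 220.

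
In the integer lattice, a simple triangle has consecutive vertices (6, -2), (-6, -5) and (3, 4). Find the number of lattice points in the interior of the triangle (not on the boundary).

34

Using the shoelace formula, 2A = |(6·(-5) − (-6)·(-2)) + ((-6)·4 − 3·(-5)) + (3·(-2) − 6·4)| = 81, so the area is 40.5.
Summing gcd(|Δx|,|Δy|) over the edges gives the boundary count: gcd(12,3) + gcd(9,9) + gcd(3,6) = 3+9+3 = 15.
By Pick's theorem A = I + B/2 − 1, so I = 40.5 − 15/2 + 1 = 34.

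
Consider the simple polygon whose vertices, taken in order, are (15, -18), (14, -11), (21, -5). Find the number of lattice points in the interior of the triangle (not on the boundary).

By the shoelace formula, twice the signed area is |[15·(-11) − 14·(-18)] + [14·(-5) − 21·(-11)] + [21·(-18) − 15·(-5)]| = 55, so the area is 27.5.
Summing gcd(|Δx|,|Δy|) over the edges gives the boundary count: gcd(1,7) + gcd(7,6) + gcd(6,13) = 1+1+1 = 3.
Pick's theorem gives I = A − B/2 + 1 = 27.5 − 3/2 + 1 = 27.

27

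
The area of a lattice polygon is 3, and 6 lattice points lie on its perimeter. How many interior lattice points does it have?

From Pick's theorem, I = A − B/2 + 1 = 3 − 6/2 + 1 = 1.

1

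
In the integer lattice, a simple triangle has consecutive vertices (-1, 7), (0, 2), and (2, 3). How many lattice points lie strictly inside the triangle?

By the shoelace formula, twice the signed area is |[(-1)·2 − 0·7] + [0·3 − 2·2] + [2·7 − (-1)·3]| = 11, so the area is 5.5.
Along each edge there are gcd(|Δx|,|Δy|)+1 lattice points, so counting each shared vertex once the boundary has gcd(1,5) + gcd(2,1) + gcd(3,4) = 1+1+1 = 3.
By Pick's theorem A = I + B/2 − 1, so I = 5.5 − 3/2 + 1 = 5.

5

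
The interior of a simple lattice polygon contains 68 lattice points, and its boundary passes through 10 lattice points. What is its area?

By Pick's theorem, A = I + B/2 − 1 = 68 + 10/2 − 1 = 72.

72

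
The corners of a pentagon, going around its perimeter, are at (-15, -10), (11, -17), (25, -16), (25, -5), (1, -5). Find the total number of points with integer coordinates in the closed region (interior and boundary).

362

The shoelace formula gives twice the area as |((-15)·(-17) − 11·(-10)) + (11·(-16) − 25·(-17)) + (25·(-5) − 25·(-16)) + (25·(-5) − 1·(-5)) + (1·(-10) − (-15)·(-5))| = 684, so the area is 342.
Summing gcd(|Δx|,|Δy|) over the edges gives the boundary count: gcd(26,7) + gcd(14,1) + gcd(0,11) + gcd(24,0) + gcd(16,5) = 1+1+11+24+1 = 38.
Pick's theorem gives I = A − B/2 + 1 = 342 − 38/2 + 1 = 324, so the closed region contains I + B = 324 + 38 = 362 lattice points.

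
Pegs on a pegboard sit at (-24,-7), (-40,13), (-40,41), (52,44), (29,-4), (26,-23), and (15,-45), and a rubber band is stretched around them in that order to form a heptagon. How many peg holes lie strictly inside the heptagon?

4808

Using the shoelace formula, 2A = |((-24)·13 − (-40)·(-7)) + ((-40)·41 − (-40)·13) + ((-40)·44 − 52·41) + (52·(-4) − 29·44) + (29·(-23) − 26·(-4)) + (26·(-45) − 15·(-23)) + (15·(-7) − (-24)·(-45))| = 9661, so the area is 4830.5.
Along each edge there are gcd(|Δx|,|Δy|)+1 lattice points, so counting each shared vertex once the boundary has gcd(16,20) + gcd(0,28) + gcd(92,3) + gcd(23,48) + gcd(3,19) + gcd(11,22) + gcd(39,38) = 4+28+1+1+1+11+1 = 47.
By Pick's theorem A = I + B/2 − 1, so I = 4830.5 − 47/2 + 1 = 4808.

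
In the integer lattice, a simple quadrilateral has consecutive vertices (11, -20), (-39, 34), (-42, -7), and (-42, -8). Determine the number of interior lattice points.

1131

Using the shoelace formula, 2A = |[11·34 − (-39)·(-20)] + [(-39)·(-7) − (-42)·34] + [(-42)·(-8) − (-42)·(-7)] + [(-42)·(-20) − 11·(-8)]| = 2265, so the area is 1132.5.
The number of boundary lattice points is Σ gcd(|Δx|,|Δy|) = gcd(50,54) + gcd(3,41) + gcd(0,1) + gcd(53,12) = 2+1+1+1 = 5.
Pick's theorem gives I = A − B/2 + 1 = 1132.5 − 5/2 + 1 = 1131.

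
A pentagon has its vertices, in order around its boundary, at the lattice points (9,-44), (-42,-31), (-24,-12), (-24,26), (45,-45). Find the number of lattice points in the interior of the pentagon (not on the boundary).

2452

Using the shoelace formula, 2A = |[9·(-31) − (-42)·(-44)] + [(-42)·(-12) − (-24)·(-31)] + [(-24)·26 − (-24)·(-12)] + [(-24)·(-45) − 45·26] + [45·(-44) − 9·(-45)]| = 4944, so the area is 2472.
Summing gcd(|Δx|,|Δy|) over the edges gives the boundary count: gcd(51,13) + gcd(18,19) + gcd(0,38) + gcd(69,71) + gcd(36,1) = 1+1+38+1+1 = 42.
By Pick's theorem A = I + B/2 − 1, so I = 2472 − 42/2 + 1 = 2452.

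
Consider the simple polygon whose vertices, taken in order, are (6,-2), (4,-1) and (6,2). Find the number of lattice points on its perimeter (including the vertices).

Along each edge there are gcd(|Δx|,|Δy|)+1 lattice points, so counting each shared vertex once the boundary has gcd(2,1) + gcd(2,3) + gcd(0,4) = 1+1+4 = 6.

6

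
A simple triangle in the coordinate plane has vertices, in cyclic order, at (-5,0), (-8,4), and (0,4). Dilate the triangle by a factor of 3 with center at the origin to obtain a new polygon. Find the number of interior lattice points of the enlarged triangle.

130

By the shoelace formula, twice the signed area is |((-5)·4 − (-8)·0) + ((-8)·4 − 0·4) + (0·0 − (-5)·4)| = 32, so the area is 16.
Along each edge there are gcd(|Δx|,|Δy|)+1 lattice points, so counting each shared vertex once the boundary has gcd(3,4) + gcd(8,0) + gcd(5,4) = 1+8+1 = 10.
Scaling by 3 multiplies the area by 3² = 9 (so the new area is 144) and multiplies the boundary lattice-point count by 3, giving 30.
By Pick's theorem, the interior count of the dilated polygon is 144 − 30/2 + 1 = 130.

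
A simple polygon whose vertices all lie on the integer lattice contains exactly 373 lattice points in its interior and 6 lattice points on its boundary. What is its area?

By Pick's theorem, A = I + B/2 − 1 = 373 + 6/2 − 1 = 375.

375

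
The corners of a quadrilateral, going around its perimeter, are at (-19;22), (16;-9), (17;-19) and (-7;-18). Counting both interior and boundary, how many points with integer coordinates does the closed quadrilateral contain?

The shoelace formula gives twice the area as |[(-19)·(-9) − 16·22] + [16·(-19) − 17·(-9)] + [17·(-18) − (-7)·(-19)] + [(-7)·22 − (-19)·(-18)]| = 1267, so the area is 1267/2.
Summing gcd(|Δx|,|Δy|) over the edges gives the boundary count: gcd(35,31) + gcd(1,10) + gcd(24,1) + gcd(12,40) = 1+1+1+4 = 7.
Pick's theorem gives I = A − B/2 + 1 = 1267/2 − 7/2 + 1 = 631, so the closed region contains I + B = 631 + 7 = 638 lattice points.

638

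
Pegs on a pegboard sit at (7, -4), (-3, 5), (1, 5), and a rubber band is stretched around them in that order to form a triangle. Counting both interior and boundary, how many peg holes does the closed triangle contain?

Using the shoelace formula, 2A = |[7·5 − (-3)·(-4)] + [(-3)·5 − 1·5] + [1·(-4) − 7·5]| = 36, so the area is 18.
Summing gcd(|Δx|,|Δy|) over the edges gives the boundary count: gcd(10,9) + gcd(4,0) + gcd(6,9) = 1+4+3 = 8.
Pick's theorem gives I = A − B/2 + 1 = 18 − 8/2 + 1 = 15, so the closed region contains I + B = 15 + 8 = 23 lattice points.

23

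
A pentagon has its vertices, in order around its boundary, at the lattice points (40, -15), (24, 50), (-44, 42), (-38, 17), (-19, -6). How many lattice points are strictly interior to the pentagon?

Using the shoelace formula, 2A = |[40·50 − 24·(-15)] + [24·42 − (-44)·50] + [(-44)·17 − (-38)·42] + [(-38)·(-6) − (-19)·17] + [(-19)·(-15) − 40·(-6)]| = 7492, so the area is 3746.
Along each edge there are gcd(|Δx|,|Δy|)+1 lattice points, so counting each shared vertex once the boundary has gcd(16,65) + gcd(68,8) + gcd(6,25) + gcd(19,23) + gcd(59,9) = 1+4+1+1+1 = 8.
By Pick's theorem A = I + B/2 − 1, so I = 3746 − 8/2 + 1 = 3743.

3743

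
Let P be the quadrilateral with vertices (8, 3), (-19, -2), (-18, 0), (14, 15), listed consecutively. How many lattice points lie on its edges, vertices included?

Along each edge there are gcd(|Δx|,|Δy|)+1 lattice points, so counting each shared vertex once the boundary has gcd(27,5) + gcd(1,2) + gcd(32,15) + gcd(6,12) = 1+1+1+6 = 9.

9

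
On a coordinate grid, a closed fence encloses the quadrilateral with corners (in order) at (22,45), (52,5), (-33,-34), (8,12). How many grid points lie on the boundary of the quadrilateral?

13

The number of boundary lattice points is Σ gcd(|Δx|,|Δy|) = gcd(30,40) + gcd(85,39) + gcd(41,46) + gcd(14,33) = 10+1+1+1 = 13.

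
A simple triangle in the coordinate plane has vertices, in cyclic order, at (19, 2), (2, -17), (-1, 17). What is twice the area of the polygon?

635

Using the shoelace formula, 2A = |(19·(-17) − 2·2) + (2·17 − (-1)·(-17)) + ((-1)·2 − 19·17)| = 635, so the area is 635/2.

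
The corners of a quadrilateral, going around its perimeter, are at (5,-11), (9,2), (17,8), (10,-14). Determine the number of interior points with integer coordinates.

Using the shoelace formula, 2A = |[5·2 − 9·(-11)] + [9·8 − 17·2] + [17·(-14) − 10·8] + [10·(-11) − 5·(-14)]| = 211, so the area is 105.5.
Along each edge there are gcd(|Δx|,|Δy|)+1 lattice points, so counting each shared vertex once the boundary has gcd(4,13) + gcd(8,6) + gcd(7,22) + gcd(5,3) = 1+2+1+1 = 5.
Pick's theorem gives I = A − B/2 + 1 = 105.5 − 5/2 + 1 = 104.

104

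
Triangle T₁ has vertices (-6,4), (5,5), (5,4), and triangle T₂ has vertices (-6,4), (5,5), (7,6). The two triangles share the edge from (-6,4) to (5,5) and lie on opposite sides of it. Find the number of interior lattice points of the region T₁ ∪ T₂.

4

The union is the simple quadrilateral with vertices (-6,4), (5,4), (5,5), (7,6) in order.
Using the shoelace formula, 2A = |[(-6)·4 − 5·4] + [5·5 − 5·4] + [5·6 − 7·5] + [7·4 − (-6)·6]| = 20, so the area is 10.
The number of boundary lattice points is Σ gcd(|Δx|,|Δy|) = gcd(11,0) + gcd(0,1) + gcd(2,1) + gcd(13,2) = 11+1+1+1 = 14.
By Pick's theorem I = A − B/2 + 1 = 10 − 14/2 + 1 = 4.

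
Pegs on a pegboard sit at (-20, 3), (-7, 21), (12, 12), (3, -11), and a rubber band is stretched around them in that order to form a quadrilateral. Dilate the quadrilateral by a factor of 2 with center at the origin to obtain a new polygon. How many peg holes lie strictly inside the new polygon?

2225

By the shoelace formula, twice the signed area is |((-20)·21 − (-7)·3) + ((-7)·12 − 12·21) + (12·(-11) − 3·12) + (3·3 − (-20)·(-11))| = 1114, so the area is 557.
Along each edge there are gcd(|Δx|,|Δy|)+1 lattice points, so counting each shared vertex once the boundary has gcd(13,18) + gcd(19,9) + gcd(9,23) + gcd(23,14) = 1+1+1+1 = 4.
Scaling by 2 multiplies the area by 2² = 4 (so the new area is 2228) and multiplies the boundary lattice-point count by 2, giving 8.
By Pick's theorem, the interior count of the dilated polygon is 2228 − 8/2 + 1 = 2225.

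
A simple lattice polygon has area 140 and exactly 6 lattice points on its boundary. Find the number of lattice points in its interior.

Pick's theorem A = I + B/2 − 1 rearranges to I = A − B/2 + 1 = 140 − 6/2 + 1 = 138.

138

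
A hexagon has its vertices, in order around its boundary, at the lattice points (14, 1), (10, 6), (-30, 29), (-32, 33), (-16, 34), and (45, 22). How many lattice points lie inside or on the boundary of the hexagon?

The shoelace formula gives twice the area as |(14·6 − 10·1) + (10·29 − (-30)·6) + ((-30)·33 − (-32)·29) + ((-32)·34 − (-16)·33) + ((-16)·22 − 45·34) + (45·1 − 14·22)| = 2223, so the area is 1111.5.
Along each edge there are gcd(|Δx|,|Δy|)+1 lattice points, so counting each shared vertex once the boundary has gcd(4,5) + gcd(40,23) + gcd(2,4) + gcd(16,1) + gcd(61,12) + gcd(31,21) = 1+1+2+1+1+1 = 7.
Pick's theorem gives I = A − B/2 + 1 = 1111.5 − 7/2 + 1 = 1109, so the closed region contains I + B = 1109 + 7 = 1116 lattice points.

1116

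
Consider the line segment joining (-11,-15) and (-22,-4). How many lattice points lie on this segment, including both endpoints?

The number of lattice points on a segment between lattice points is gcd(|Δx|,|Δy|) + 1 = gcd(11,11) + 1 = 11 + 1 = 12.

12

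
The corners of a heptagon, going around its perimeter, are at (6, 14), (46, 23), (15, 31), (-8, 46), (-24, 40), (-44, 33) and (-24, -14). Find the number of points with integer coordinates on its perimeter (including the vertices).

9

Summing gcd(|Δx|,|Δy|) over the edges gives the boundary count: gcd(40,9) + gcd(31,8) + gcd(23,15) + gcd(16,6) + gcd(20,7) + gcd(20,47) + gcd(30,28) = 1+1+1+2+1+1+2 = 9.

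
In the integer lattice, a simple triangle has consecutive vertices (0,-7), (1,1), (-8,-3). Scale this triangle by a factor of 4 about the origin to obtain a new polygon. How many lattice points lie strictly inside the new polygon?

533

Using the shoelace formula, 2A = |[0·1 − 1·(-7)] + [1·(-3) − (-8)·1] + [(-8)·(-7) − 0·(-3)]| = 68, so the area is 34.
Along each edge there are gcd(|Δx|,|Δy|)+1 lattice points, so counting each shared vertex once the boundary has gcd(1,8) + gcd(9,4) + gcd(8,4) = 1+1+4 = 6.
Scaling by 4 multiplies the area by 4² = 16 (so the new area is 544) and multiplies the boundary lattice-point count by 4, giving 24.
By Pick's theorem, the interior count of the dilated polygon is 544 − 24/2 + 1 = 533.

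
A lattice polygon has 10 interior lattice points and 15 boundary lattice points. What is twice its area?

By Pick's theorem, A = I + B/2 − 1 = 10 + 15/2 − 1 = 33/2.
Hence 2A = 33.

33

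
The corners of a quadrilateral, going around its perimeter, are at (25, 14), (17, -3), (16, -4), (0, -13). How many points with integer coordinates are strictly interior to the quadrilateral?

107

The shoelace formula gives twice the area as |(25·(-3) − 17·14) + (17·(-4) − 16·(-3)) + (16·(-13) − 0·(-4)) + (0·14 − 25·(-13))| = 216, so the area is 108.
Along each edge there are gcd(|Δx|,|Δy|)+1 lattice points, so counting each shared vertex once the boundary has gcd(8,17) + gcd(1,1) + gcd(16,9) + gcd(25,27) = 1+1+1+1 = 4.
Pick's theorem gives I = A − B/2 + 1 = 108 − 4/2 + 1 = 107.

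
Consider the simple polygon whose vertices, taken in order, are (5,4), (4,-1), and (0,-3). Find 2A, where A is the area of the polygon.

18

By the shoelace formula, twice the signed area is |(5·(-1) − 4·4) + (4·(-3) − 0·(-1)) + (0·4 − 5·(-3))| = 18, so the area is 9.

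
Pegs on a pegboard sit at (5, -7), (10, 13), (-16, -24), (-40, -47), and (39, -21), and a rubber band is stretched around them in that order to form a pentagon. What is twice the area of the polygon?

2400

The shoelace formula gives twice the area as |(5·13 − 10·(-7)) + (10·(-24) − (-16)·13) + ((-16)·(-47) − (-40)·(-24)) + ((-40)·(-21) − 39·(-47)) + (39·(-7) − 5·(-21))| = 2400, so the area is 1200.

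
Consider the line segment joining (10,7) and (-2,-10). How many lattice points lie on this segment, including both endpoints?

The number of lattice points on a segment between lattice points is gcd(|Δx|,|Δy|) + 1 = gcd(12,17) + 1 = 1 + 1 = 2.

2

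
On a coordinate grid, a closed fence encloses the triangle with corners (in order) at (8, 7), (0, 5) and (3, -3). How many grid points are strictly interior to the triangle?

Using the shoelace formula, 2A = |[8·5 − 0·7] + [0·(-3) − 3·5] + [3·7 − 8·(-3)]| = 70, so the area is 35.
Along each edge there are gcd(|Δx|,|Δy|)+1 lattice points, so counting each shared vertex once the boundary has gcd(8,2) + gcd(3,8) + gcd(5,10) = 2+1+5 = 8.
Pick's theorem gives I = A − B/2 + 1 = 35 − 8/2 + 1 = 32.

32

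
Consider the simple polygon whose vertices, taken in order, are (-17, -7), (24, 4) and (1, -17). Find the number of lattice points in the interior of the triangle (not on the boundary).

Using the shoelace formula, 2A = |((-17)·4 − 24·(-7)) + (24·(-17) − 1·4) + (1·(-7) − (-17)·(-17))| = 608, so the area is 304.
The number of boundary lattice points is Σ gcd(|Δx|,|Δy|) = gcd(41,11) + gcd(23,21) + gcd(18,10) = 1+1+2 = 4.
Pick's theorem gives I = A − B/2 + 1 = 304 − 4/2 + 1 = 303.

303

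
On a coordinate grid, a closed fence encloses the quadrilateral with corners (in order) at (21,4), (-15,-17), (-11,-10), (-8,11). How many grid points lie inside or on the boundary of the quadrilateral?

Using the shoelace formula, 2A = |[21·(-17) − (-15)·4] + [(-15)·(-10) − (-11)·(-17)] + [(-11)·11 − (-8)·(-10)] + [(-8)·4 − 21·11]| = 798, so the area is 399.
The number of boundary lattice points is Σ gcd(|Δx|,|Δy|) = gcd(36,21) + gcd(4,7) + gcd(3,21) + gcd(29,7) = 3+1+3+1 = 8.
Pick's theorem gives I = A − B/2 + 1 = 399 − 8/2 + 1 = 396, so the closed region contains I + B = 396 + 8 = 404 lattice points.

404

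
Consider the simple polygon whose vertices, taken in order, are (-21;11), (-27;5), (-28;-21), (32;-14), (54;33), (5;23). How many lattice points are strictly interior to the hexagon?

By the shoelace formula, twice the signed area is |((-21)·5 − (-27)·11) + ((-27)·(-21) − (-28)·5) + ((-28)·(-14) − 32·(-21)) + (32·33 − 54·(-14)) + (54·23 − 5·33) + (5·11 − (-21)·23)| = 5390, so the area is 2695.
Summing gcd(|Δx|,|Δy|) over the edges gives the boundary count: gcd(6,6) + gcd(1,26) + gcd(60,7) + gcd(22,47) + gcd(49,10) + gcd(26,12) = 6+1+1+1+1+2 = 12.
By Pick's theorem A = I + B/2 − 1, so I = 2695 − 12/2 + 1 = 2690.

2690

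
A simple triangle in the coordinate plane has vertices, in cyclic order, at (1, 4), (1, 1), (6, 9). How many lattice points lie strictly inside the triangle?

4

Using the shoelace formula, 2A = |(1·1 − 1·4) + (1·9 − 6·1) + (6·4 − 1·9)| = 15, so the area is 7.5.
Along each edge there are gcd(|Δx|,|Δy|)+1 lattice points, so counting each shared vertex once the boundary has gcd(0,3) + gcd(5,8) + gcd(5,5) = 3+1+5 = 9.
Pick's theorem gives I = A − B/2 + 1 = 7.5 − 9/2 + 1 = 4.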